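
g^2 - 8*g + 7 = (g - 7)*(g - 1)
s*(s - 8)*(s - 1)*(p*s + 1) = p*s^4 - 9*p*s^3 + 8*p*s^2 + s^3 - 9*s^2 + 8*s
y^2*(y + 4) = y^3 + 4*y^2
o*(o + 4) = o^2 + 4*o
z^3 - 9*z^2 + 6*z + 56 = (z - 7)*(z - 4)*(z + 2)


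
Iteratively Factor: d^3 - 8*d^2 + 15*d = (d - 5)*(d^2 - 3*d) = (d - 5)*(d - 3)*(d)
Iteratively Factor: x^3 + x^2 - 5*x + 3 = (x - 1)*(x^2 + 2*x - 3) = (x - 1)*(x + 3)*(x - 1)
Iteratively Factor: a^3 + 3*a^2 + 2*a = (a + 2)*(a^2 + a) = (a + 1)*(a + 2)*(a)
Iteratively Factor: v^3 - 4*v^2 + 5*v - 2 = (v - 1)*(v^2 - 3*v + 2) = (v - 2)*(v - 1)*(v - 1)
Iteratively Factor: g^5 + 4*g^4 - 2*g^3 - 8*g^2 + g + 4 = (g - 1)*(g^4 + 5*g^3 + 3*g^2 - 5*g - 4) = (g - 1)*(g + 4)*(g^3 + g^2 - g - 1) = (g - 1)*(g + 1)*(g + 4)*(g^2 - 1) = (g - 1)^2*(g + 1)*(g + 4)*(g + 1)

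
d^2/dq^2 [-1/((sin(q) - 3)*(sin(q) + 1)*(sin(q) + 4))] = (9*sin(q)^5 + 13*sin(q)^4 - 31*sin(q)^3 + 41*sin(q)^2 + 218*sin(q) - 290)/((sin(q) - 3)^3*(sin(q) + 1)^2*(sin(q) + 4)^3)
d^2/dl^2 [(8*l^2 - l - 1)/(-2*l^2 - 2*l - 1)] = 4*(18*l^3 + 30*l^2 + 3*l - 4)/(8*l^6 + 24*l^5 + 36*l^4 + 32*l^3 + 18*l^2 + 6*l + 1)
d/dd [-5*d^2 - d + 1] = -10*d - 1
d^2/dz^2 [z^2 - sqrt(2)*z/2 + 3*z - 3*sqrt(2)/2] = 2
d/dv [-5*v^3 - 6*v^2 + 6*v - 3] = -15*v^2 - 12*v + 6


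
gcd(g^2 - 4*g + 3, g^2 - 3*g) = g - 3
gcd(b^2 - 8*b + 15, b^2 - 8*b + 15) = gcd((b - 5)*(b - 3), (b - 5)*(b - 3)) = b^2 - 8*b + 15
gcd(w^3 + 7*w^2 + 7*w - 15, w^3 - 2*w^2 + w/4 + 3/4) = w - 1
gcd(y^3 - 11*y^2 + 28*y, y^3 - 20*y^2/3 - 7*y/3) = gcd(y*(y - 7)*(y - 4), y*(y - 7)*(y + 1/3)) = y^2 - 7*y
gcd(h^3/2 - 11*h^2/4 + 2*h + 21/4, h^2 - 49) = 1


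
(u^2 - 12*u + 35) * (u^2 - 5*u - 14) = u^4 - 17*u^3 + 81*u^2 - 7*u - 490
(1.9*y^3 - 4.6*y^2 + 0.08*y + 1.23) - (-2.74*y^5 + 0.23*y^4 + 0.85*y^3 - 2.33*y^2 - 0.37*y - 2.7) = 2.74*y^5 - 0.23*y^4 + 1.05*y^3 - 2.27*y^2 + 0.45*y + 3.93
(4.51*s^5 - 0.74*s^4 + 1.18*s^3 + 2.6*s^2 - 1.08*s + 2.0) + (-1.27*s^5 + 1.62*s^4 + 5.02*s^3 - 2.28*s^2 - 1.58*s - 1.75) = 3.24*s^5 + 0.88*s^4 + 6.2*s^3 + 0.32*s^2 - 2.66*s + 0.25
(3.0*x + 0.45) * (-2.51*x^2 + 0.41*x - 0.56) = -7.53*x^3 + 0.1005*x^2 - 1.4955*x - 0.252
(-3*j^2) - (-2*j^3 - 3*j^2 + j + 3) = 2*j^3 - j - 3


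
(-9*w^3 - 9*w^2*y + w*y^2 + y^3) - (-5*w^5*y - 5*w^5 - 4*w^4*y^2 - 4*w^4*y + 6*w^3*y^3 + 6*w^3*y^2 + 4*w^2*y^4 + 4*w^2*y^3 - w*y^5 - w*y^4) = 5*w^5*y + 5*w^5 + 4*w^4*y^2 + 4*w^4*y - 6*w^3*y^3 - 6*w^3*y^2 - 9*w^3 - 4*w^2*y^4 - 4*w^2*y^3 - 9*w^2*y + w*y^5 + w*y^4 + w*y^2 + y^3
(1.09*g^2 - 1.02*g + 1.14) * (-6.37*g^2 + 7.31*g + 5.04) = -6.9433*g^4 + 14.4653*g^3 - 9.2244*g^2 + 3.1926*g + 5.7456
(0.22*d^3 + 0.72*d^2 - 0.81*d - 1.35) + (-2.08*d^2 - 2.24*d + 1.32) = 0.22*d^3 - 1.36*d^2 - 3.05*d - 0.03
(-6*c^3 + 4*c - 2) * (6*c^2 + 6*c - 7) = -36*c^5 - 36*c^4 + 66*c^3 + 12*c^2 - 40*c + 14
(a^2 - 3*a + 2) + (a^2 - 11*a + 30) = 2*a^2 - 14*a + 32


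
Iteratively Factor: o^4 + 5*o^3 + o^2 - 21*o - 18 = (o + 3)*(o^3 + 2*o^2 - 5*o - 6) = (o + 3)^2*(o^2 - o - 2) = (o - 2)*(o + 3)^2*(o + 1)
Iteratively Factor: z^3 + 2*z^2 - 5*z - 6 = (z + 3)*(z^2 - z - 2) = (z - 2)*(z + 3)*(z + 1)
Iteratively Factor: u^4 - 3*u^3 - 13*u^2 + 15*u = (u - 5)*(u^3 + 2*u^2 - 3*u) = (u - 5)*(u + 3)*(u^2 - u) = (u - 5)*(u - 1)*(u + 3)*(u)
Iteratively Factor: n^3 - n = (n + 1)*(n^2 - n) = (n - 1)*(n + 1)*(n)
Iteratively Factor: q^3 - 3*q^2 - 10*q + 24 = (q + 3)*(q^2 - 6*q + 8) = (q - 4)*(q + 3)*(q - 2)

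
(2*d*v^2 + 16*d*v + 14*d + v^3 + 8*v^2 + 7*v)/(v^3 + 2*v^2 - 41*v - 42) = (2*d + v)/(v - 6)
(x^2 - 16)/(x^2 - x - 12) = (x + 4)/(x + 3)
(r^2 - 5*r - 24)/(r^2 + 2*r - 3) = (r - 8)/(r - 1)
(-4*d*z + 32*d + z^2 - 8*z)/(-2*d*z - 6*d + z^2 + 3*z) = (4*d*z - 32*d - z^2 + 8*z)/(2*d*z + 6*d - z^2 - 3*z)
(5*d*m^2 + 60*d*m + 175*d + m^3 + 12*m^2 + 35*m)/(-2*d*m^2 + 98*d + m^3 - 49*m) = (-5*d*m - 25*d - m^2 - 5*m)/(2*d*m - 14*d - m^2 + 7*m)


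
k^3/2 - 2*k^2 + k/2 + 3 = (k/2 + 1/2)*(k - 3)*(k - 2)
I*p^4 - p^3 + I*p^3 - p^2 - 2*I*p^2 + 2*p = p*(p + 2)*(p + I)*(I*p - I)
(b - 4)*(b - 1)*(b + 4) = b^3 - b^2 - 16*b + 16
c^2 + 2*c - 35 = (c - 5)*(c + 7)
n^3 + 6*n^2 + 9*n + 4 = (n + 1)^2*(n + 4)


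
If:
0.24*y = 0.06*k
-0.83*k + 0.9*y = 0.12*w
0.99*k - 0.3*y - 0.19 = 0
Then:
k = 0.21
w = -1.05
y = 0.05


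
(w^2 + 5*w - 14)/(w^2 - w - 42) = (-w^2 - 5*w + 14)/(-w^2 + w + 42)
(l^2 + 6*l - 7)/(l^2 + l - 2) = (l + 7)/(l + 2)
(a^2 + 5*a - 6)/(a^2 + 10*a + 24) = (a - 1)/(a + 4)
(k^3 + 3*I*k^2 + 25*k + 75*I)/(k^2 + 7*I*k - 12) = (k^2 + 25)/(k + 4*I)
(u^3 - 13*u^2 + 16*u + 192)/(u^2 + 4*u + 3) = (u^2 - 16*u + 64)/(u + 1)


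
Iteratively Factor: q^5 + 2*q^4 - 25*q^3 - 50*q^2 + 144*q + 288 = (q - 4)*(q^4 + 6*q^3 - q^2 - 54*q - 72) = (q - 4)*(q + 2)*(q^3 + 4*q^2 - 9*q - 36) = (q - 4)*(q + 2)*(q + 4)*(q^2 - 9) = (q - 4)*(q - 3)*(q + 2)*(q + 4)*(q + 3)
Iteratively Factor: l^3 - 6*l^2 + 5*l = (l - 5)*(l^2 - l) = (l - 5)*(l - 1)*(l)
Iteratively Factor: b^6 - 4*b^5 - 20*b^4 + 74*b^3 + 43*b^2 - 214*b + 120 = (b - 3)*(b^5 - b^4 - 23*b^3 + 5*b^2 + 58*b - 40) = (b - 3)*(b + 2)*(b^4 - 3*b^3 - 17*b^2 + 39*b - 20) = (b - 3)*(b - 1)*(b + 2)*(b^3 - 2*b^2 - 19*b + 20) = (b - 3)*(b - 1)^2*(b + 2)*(b^2 - b - 20) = (b - 5)*(b - 3)*(b - 1)^2*(b + 2)*(b + 4)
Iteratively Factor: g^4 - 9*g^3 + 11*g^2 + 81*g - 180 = (g - 3)*(g^3 - 6*g^2 - 7*g + 60) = (g - 5)*(g - 3)*(g^2 - g - 12) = (g - 5)*(g - 3)*(g + 3)*(g - 4)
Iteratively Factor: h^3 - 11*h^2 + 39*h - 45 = (h - 3)*(h^2 - 8*h + 15) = (h - 5)*(h - 3)*(h - 3)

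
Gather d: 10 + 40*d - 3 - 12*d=28*d + 7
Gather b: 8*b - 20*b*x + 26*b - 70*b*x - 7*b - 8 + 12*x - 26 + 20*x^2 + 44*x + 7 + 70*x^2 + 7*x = b*(27 - 90*x) + 90*x^2 + 63*x - 27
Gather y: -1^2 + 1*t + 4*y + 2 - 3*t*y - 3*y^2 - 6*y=t - 3*y^2 + y*(-3*t - 2) + 1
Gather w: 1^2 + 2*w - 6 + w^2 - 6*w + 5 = w^2 - 4*w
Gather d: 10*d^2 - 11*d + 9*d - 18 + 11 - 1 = 10*d^2 - 2*d - 8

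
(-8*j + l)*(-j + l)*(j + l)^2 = 8*j^4 + 7*j^3*l - 9*j^2*l^2 - 7*j*l^3 + l^4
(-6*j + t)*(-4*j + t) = 24*j^2 - 10*j*t + t^2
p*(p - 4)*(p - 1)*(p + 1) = p^4 - 4*p^3 - p^2 + 4*p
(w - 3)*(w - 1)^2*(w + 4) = w^4 - w^3 - 13*w^2 + 25*w - 12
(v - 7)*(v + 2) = v^2 - 5*v - 14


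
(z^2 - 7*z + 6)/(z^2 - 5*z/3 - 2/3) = 3*(-z^2 + 7*z - 6)/(-3*z^2 + 5*z + 2)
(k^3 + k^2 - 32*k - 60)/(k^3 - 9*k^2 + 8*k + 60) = (k + 5)/(k - 5)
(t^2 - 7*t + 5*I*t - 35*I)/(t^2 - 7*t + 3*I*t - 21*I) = (t + 5*I)/(t + 3*I)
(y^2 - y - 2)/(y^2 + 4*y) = (y^2 - y - 2)/(y*(y + 4))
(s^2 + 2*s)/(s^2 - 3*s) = (s + 2)/(s - 3)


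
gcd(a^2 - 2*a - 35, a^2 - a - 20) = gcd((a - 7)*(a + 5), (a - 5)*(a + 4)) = 1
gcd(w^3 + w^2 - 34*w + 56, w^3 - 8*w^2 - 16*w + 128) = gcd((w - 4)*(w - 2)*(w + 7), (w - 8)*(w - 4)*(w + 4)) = w - 4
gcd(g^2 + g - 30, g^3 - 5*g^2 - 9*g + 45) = g - 5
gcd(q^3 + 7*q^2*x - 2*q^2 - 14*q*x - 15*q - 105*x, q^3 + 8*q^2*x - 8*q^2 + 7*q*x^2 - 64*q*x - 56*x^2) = q + 7*x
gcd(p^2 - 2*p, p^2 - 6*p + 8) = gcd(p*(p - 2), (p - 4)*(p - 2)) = p - 2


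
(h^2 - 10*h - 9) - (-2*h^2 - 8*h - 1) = 3*h^2 - 2*h - 8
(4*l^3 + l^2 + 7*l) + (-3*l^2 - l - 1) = 4*l^3 - 2*l^2 + 6*l - 1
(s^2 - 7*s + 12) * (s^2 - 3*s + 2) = s^4 - 10*s^3 + 35*s^2 - 50*s + 24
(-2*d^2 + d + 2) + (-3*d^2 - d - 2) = -5*d^2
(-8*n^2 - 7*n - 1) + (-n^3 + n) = -n^3 - 8*n^2 - 6*n - 1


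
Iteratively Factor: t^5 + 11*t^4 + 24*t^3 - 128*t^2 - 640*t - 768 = (t + 4)*(t^4 + 7*t^3 - 4*t^2 - 112*t - 192) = (t + 4)^2*(t^3 + 3*t^2 - 16*t - 48) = (t - 4)*(t + 4)^2*(t^2 + 7*t + 12) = (t - 4)*(t + 3)*(t + 4)^2*(t + 4)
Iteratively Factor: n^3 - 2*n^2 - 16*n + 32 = (n - 2)*(n^2 - 16) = (n - 2)*(n + 4)*(n - 4)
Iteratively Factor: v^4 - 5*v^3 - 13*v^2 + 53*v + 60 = (v + 1)*(v^3 - 6*v^2 - 7*v + 60) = (v + 1)*(v + 3)*(v^2 - 9*v + 20) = (v - 5)*(v + 1)*(v + 3)*(v - 4)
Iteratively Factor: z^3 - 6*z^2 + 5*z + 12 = (z - 3)*(z^2 - 3*z - 4) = (z - 3)*(z + 1)*(z - 4)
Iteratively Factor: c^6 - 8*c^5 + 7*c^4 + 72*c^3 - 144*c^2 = (c + 3)*(c^5 - 11*c^4 + 40*c^3 - 48*c^2) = c*(c + 3)*(c^4 - 11*c^3 + 40*c^2 - 48*c) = c*(c - 3)*(c + 3)*(c^3 - 8*c^2 + 16*c) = c*(c - 4)*(c - 3)*(c + 3)*(c^2 - 4*c) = c*(c - 4)^2*(c - 3)*(c + 3)*(c)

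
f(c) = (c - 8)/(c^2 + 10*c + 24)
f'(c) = (-2*c - 10)*(c - 8)/(c^2 + 10*c + 24)^2 + 1/(c^2 + 10*c + 24) = (c^2 + 10*c - 2*(c - 8)*(c + 5) + 24)/(c^2 + 10*c + 24)^2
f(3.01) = -0.08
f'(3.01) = 0.04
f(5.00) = -0.03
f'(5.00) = 0.02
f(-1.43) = -0.80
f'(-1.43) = 0.57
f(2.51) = -0.10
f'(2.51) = 0.04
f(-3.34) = -6.46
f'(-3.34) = 12.78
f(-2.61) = -2.25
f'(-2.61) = 2.50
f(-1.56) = -0.88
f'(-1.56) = 0.65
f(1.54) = -0.15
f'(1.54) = 0.07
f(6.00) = -0.02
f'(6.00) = 0.01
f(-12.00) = -0.42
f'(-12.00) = -0.10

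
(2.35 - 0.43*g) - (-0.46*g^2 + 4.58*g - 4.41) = 0.46*g^2 - 5.01*g + 6.76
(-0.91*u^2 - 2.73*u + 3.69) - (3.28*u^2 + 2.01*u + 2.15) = -4.19*u^2 - 4.74*u + 1.54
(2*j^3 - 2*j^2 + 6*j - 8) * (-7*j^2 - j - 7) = -14*j^5 + 12*j^4 - 54*j^3 + 64*j^2 - 34*j + 56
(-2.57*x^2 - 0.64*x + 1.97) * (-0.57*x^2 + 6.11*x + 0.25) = 1.4649*x^4 - 15.3379*x^3 - 5.6758*x^2 + 11.8767*x + 0.4925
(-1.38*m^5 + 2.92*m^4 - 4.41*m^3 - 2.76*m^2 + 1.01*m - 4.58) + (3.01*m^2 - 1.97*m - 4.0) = -1.38*m^5 + 2.92*m^4 - 4.41*m^3 + 0.25*m^2 - 0.96*m - 8.58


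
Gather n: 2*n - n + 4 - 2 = n + 2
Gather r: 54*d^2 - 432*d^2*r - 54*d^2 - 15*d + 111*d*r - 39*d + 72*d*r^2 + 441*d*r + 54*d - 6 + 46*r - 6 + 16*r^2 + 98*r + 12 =r^2*(72*d + 16) + r*(-432*d^2 + 552*d + 144)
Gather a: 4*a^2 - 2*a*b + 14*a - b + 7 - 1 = 4*a^2 + a*(14 - 2*b) - b + 6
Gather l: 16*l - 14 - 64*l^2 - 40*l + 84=-64*l^2 - 24*l + 70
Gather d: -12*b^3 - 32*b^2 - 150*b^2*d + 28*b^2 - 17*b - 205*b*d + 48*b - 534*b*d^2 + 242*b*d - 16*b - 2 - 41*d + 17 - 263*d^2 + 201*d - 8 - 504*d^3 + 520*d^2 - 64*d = -12*b^3 - 4*b^2 + 15*b - 504*d^3 + d^2*(257 - 534*b) + d*(-150*b^2 + 37*b + 96) + 7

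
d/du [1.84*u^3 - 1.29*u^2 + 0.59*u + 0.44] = 5.52*u^2 - 2.58*u + 0.59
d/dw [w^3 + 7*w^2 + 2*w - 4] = 3*w^2 + 14*w + 2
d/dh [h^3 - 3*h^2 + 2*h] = 3*h^2 - 6*h + 2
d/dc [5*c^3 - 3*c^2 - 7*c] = 15*c^2 - 6*c - 7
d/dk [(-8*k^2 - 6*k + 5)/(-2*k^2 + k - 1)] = (-20*k^2 + 36*k + 1)/(4*k^4 - 4*k^3 + 5*k^2 - 2*k + 1)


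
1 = 1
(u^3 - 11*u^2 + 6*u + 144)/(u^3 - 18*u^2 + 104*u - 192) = (u + 3)/(u - 4)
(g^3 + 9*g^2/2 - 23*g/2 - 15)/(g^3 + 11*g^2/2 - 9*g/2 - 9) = (2*g - 5)/(2*g - 3)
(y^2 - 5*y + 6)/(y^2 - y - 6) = (y - 2)/(y + 2)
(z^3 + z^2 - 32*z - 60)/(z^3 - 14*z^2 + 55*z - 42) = (z^2 + 7*z + 10)/(z^2 - 8*z + 7)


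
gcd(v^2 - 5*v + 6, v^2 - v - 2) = v - 2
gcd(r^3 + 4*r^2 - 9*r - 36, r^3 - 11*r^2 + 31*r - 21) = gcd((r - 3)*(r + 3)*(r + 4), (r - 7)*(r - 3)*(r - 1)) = r - 3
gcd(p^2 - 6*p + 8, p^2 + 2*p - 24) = p - 4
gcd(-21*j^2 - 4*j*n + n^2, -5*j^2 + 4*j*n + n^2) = 1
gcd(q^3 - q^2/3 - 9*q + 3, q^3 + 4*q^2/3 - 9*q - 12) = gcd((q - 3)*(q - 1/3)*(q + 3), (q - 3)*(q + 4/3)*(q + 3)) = q^2 - 9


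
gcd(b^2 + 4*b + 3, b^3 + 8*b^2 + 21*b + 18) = b + 3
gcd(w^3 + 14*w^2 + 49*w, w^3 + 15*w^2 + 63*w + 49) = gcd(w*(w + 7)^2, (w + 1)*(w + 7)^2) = w^2 + 14*w + 49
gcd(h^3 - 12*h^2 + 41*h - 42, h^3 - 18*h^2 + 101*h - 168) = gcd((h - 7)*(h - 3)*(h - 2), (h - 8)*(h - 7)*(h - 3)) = h^2 - 10*h + 21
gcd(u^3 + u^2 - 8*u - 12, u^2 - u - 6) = u^2 - u - 6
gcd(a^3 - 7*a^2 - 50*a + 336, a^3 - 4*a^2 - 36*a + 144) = a - 6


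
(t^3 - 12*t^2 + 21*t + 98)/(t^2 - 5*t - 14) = t - 7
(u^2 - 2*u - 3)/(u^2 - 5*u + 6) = (u + 1)/(u - 2)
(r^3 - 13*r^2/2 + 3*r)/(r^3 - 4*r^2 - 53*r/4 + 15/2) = 2*r/(2*r + 5)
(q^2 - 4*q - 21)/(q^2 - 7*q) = (q + 3)/q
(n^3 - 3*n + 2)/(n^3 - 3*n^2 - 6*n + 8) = (n - 1)/(n - 4)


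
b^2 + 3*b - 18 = (b - 3)*(b + 6)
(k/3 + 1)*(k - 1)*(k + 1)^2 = k^4/3 + 4*k^3/3 + 2*k^2/3 - 4*k/3 - 1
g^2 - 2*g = g*(g - 2)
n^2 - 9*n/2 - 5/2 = (n - 5)*(n + 1/2)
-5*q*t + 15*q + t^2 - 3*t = (-5*q + t)*(t - 3)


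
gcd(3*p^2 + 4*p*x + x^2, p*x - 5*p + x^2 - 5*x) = p + x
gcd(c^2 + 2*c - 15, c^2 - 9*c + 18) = c - 3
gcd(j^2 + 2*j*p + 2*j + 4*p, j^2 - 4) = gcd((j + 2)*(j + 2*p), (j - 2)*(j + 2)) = j + 2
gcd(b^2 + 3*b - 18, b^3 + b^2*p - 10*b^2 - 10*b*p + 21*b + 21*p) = b - 3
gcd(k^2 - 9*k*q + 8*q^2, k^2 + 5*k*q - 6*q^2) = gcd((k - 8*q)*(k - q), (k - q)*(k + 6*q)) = -k + q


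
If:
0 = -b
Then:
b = 0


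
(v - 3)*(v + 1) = v^2 - 2*v - 3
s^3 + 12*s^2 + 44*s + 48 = (s + 2)*(s + 4)*(s + 6)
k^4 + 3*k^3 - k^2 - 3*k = k*(k - 1)*(k + 1)*(k + 3)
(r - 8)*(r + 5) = r^2 - 3*r - 40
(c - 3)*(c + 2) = c^2 - c - 6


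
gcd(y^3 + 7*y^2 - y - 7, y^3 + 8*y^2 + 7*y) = y^2 + 8*y + 7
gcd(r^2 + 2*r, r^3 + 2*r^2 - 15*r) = r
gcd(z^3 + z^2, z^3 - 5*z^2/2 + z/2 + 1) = 1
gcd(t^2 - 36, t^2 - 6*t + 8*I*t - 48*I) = t - 6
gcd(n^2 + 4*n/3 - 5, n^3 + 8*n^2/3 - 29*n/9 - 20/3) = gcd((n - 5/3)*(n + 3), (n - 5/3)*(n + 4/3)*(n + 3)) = n^2 + 4*n/3 - 5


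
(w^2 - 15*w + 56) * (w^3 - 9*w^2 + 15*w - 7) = w^5 - 24*w^4 + 206*w^3 - 736*w^2 + 945*w - 392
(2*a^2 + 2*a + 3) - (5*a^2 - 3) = -3*a^2 + 2*a + 6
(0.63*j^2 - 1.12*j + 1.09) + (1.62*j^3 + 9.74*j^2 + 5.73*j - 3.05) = 1.62*j^3 + 10.37*j^2 + 4.61*j - 1.96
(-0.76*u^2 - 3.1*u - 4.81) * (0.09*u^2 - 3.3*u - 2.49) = -0.0684*u^4 + 2.229*u^3 + 11.6895*u^2 + 23.592*u + 11.9769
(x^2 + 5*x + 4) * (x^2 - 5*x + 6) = x^4 - 15*x^2 + 10*x + 24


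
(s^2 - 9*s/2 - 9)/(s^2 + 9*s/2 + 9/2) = (s - 6)/(s + 3)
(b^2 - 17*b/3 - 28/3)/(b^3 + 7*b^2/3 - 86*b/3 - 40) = (b - 7)/(b^2 + b - 30)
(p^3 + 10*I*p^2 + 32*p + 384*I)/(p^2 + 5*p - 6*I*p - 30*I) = (p^2 + 16*I*p - 64)/(p + 5)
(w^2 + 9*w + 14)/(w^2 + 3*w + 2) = (w + 7)/(w + 1)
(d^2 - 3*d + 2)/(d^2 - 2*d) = (d - 1)/d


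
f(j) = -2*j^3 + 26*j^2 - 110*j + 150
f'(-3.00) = -320.00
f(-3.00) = 768.00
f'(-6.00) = -638.00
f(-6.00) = 2178.00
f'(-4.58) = -474.02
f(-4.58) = 1391.33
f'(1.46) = -46.87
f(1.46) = 38.60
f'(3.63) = -0.30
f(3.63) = -2.36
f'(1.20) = -56.24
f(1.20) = 51.98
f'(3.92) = 1.64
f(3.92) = -2.15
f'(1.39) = -49.31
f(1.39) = 41.96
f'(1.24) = -54.75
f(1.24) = 49.76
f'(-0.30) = -126.14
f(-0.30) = 185.39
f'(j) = -6*j^2 + 52*j - 110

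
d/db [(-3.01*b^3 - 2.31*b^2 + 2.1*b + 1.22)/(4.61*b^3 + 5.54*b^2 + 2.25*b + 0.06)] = (-6.02629999999999*b^4 - 32.907*b^3 - 34.2459*b^2 - 13.7948*b - 2.619)/(21.2521*b^6 + 51.0788*b^5 + 51.4366*b^4 + 25.4832*b^3 + 5.7273*b^2 + 0.27*b + 0.0036)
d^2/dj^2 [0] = 0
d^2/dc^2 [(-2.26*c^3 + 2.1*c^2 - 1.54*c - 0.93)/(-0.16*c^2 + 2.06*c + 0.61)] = (-5.55111512312578e-17*c^5 + 1.77635683940025e-15*c^4 + 18.316752*c^3 + 15.952584*c^2 + 4.108332*c + 2.641484)/(0.004096*c^6 - 0.158208*c^5 + 1.99008*c^4 - 7.53548*c^3 - 7.58718*c^2 - 2.299578*c - 0.226981)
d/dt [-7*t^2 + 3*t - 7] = 3 - 14*t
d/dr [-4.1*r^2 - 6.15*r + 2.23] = -8.2*r - 6.15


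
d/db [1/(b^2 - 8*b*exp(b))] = 2*(4*b*exp(b) - b + 4*exp(b))/(b^2*(b - 8*exp(b))^2)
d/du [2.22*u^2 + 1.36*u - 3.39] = 4.44*u + 1.36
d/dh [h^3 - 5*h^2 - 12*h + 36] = 3*h^2 - 10*h - 12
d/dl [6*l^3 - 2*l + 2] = 18*l^2 - 2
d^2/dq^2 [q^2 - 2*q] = 2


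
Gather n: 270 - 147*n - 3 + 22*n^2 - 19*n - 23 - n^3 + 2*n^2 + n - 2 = -n^3 + 24*n^2 - 165*n + 242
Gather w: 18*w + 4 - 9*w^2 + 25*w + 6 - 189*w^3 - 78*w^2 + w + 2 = -189*w^3 - 87*w^2 + 44*w + 12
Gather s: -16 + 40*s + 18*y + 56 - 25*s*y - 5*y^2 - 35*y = s*(40 - 25*y) - 5*y^2 - 17*y + 40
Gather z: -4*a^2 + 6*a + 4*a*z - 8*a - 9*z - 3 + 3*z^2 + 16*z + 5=-4*a^2 - 2*a + 3*z^2 + z*(4*a + 7) + 2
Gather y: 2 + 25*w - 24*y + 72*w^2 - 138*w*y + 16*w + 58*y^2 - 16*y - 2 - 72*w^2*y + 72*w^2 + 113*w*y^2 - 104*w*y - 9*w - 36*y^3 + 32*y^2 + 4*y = 144*w^2 + 32*w - 36*y^3 + y^2*(113*w + 90) + y*(-72*w^2 - 242*w - 36)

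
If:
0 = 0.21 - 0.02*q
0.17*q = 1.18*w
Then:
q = 10.50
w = 1.51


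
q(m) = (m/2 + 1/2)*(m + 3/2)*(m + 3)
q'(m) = (m/2 + 1/2)*(m + 3/2) + (m/2 + 1/2)*(m + 3) + (m + 3/2)*(m + 3)/2 = 3*m^2/2 + 11*m/2 + 9/2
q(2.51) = 38.78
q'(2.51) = 27.76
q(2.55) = 39.90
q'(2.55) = 28.28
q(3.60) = 77.42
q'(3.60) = 43.74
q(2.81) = 47.70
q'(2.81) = 31.80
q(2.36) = 34.76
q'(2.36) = 25.83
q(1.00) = 10.00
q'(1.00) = 11.50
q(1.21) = 12.61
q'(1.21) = 13.35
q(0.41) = 4.59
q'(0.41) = 7.01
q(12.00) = 1316.25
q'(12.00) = 286.50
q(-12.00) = -519.75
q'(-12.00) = 154.50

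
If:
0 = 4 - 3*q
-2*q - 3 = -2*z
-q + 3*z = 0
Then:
No Solution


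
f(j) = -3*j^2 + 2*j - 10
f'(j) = 2 - 6*j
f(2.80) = -27.92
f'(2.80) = -14.80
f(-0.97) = -14.76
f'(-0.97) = 7.82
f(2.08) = -18.82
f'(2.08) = -10.48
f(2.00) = -18.00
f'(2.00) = -10.00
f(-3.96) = -64.96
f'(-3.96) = 25.76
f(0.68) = -10.03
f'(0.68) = -2.08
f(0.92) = -10.70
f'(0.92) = -3.52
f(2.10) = -19.03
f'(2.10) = -10.60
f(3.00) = -31.00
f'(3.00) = -16.00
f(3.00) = -31.00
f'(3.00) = -16.00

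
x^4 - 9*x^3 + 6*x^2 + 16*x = x*(x - 8)*(x - 2)*(x + 1)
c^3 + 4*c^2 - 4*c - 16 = (c - 2)*(c + 2)*(c + 4)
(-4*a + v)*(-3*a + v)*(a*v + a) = 12*a^3*v + 12*a^3 - 7*a^2*v^2 - 7*a^2*v + a*v^3 + a*v^2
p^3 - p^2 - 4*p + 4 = (p - 2)*(p - 1)*(p + 2)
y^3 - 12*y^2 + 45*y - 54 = (y - 6)*(y - 3)^2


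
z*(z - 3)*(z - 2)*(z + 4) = z^4 - z^3 - 14*z^2 + 24*z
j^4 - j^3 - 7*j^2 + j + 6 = (j - 3)*(j - 1)*(j + 1)*(j + 2)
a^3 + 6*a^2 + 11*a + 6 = (a + 1)*(a + 2)*(a + 3)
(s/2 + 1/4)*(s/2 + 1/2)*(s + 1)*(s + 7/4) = s^4/4 + 17*s^3/16 + 51*s^2/32 + s + 7/32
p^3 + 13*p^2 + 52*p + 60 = (p + 2)*(p + 5)*(p + 6)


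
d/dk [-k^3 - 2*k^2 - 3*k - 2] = -3*k^2 - 4*k - 3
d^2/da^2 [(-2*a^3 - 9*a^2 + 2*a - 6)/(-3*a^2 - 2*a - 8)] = 4*(-56*a^3 - 195*a^2 + 318*a + 244)/(27*a^6 + 54*a^5 + 252*a^4 + 296*a^3 + 672*a^2 + 384*a + 512)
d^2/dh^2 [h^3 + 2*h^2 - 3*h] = 6*h + 4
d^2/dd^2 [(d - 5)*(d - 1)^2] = 6*d - 14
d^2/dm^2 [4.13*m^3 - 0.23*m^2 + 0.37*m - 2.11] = 24.78*m - 0.46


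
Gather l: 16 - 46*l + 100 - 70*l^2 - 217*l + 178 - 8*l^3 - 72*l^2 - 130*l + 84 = -8*l^3 - 142*l^2 - 393*l + 378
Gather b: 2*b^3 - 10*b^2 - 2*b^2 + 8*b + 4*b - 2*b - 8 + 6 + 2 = 2*b^3 - 12*b^2 + 10*b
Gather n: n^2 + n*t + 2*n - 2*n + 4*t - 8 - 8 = n^2 + n*t + 4*t - 16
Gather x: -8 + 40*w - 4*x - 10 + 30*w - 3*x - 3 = 70*w - 7*x - 21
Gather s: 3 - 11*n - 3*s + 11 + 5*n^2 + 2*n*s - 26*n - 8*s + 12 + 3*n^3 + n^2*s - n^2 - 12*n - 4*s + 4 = 3*n^3 + 4*n^2 - 49*n + s*(n^2 + 2*n - 15) + 30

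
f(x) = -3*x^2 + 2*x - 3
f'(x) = 2 - 6*x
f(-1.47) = -12.42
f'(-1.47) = 10.82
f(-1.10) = -8.83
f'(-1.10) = 8.60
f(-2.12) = -20.72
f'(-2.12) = 14.72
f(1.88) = -9.84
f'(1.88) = -9.28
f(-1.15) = -9.27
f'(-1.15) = 8.90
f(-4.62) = -76.27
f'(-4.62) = 29.72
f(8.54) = -204.71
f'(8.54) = -49.24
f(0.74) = -3.16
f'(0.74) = -2.44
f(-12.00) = -459.00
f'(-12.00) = 74.00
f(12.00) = -411.00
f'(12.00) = -70.00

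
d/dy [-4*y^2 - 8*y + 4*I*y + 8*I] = -8*y - 8 + 4*I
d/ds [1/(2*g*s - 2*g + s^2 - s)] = (-2*g - 2*s + 1)/(2*g*s - 2*g + s^2 - s)^2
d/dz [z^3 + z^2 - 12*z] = 3*z^2 + 2*z - 12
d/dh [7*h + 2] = 7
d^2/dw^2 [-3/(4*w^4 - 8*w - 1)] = 48*(3*w^2*(-4*w^4 + 8*w + 1) + 8*(2*w^3 - 1)^2)/(-4*w^4 + 8*w + 1)^3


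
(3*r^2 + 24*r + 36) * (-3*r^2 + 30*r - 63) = -9*r^4 + 18*r^3 + 423*r^2 - 432*r - 2268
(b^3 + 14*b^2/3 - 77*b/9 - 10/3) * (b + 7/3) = b^4 + 7*b^3 + 7*b^2/3 - 629*b/27 - 70/9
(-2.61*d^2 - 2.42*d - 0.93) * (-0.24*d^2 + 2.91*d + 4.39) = 0.6264*d^4 - 7.0143*d^3 - 18.2769*d^2 - 13.3301*d - 4.0827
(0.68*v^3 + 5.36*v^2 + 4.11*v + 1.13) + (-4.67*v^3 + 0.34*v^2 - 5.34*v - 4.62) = -3.99*v^3 + 5.7*v^2 - 1.23*v - 3.49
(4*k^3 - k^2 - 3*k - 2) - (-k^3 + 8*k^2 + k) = 5*k^3 - 9*k^2 - 4*k - 2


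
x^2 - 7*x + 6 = (x - 6)*(x - 1)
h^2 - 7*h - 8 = (h - 8)*(h + 1)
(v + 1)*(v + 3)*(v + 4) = v^3 + 8*v^2 + 19*v + 12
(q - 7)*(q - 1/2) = q^2 - 15*q/2 + 7/2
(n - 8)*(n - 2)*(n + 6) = n^3 - 4*n^2 - 44*n + 96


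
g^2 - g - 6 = (g - 3)*(g + 2)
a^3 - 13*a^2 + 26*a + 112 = (a - 8)*(a - 7)*(a + 2)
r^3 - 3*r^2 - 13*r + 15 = (r - 5)*(r - 1)*(r + 3)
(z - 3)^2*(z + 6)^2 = z^4 + 6*z^3 - 27*z^2 - 108*z + 324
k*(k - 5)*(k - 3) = k^3 - 8*k^2 + 15*k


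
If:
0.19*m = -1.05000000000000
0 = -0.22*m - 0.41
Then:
No Solution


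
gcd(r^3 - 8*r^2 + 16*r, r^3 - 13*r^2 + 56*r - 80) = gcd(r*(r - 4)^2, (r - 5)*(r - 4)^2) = r^2 - 8*r + 16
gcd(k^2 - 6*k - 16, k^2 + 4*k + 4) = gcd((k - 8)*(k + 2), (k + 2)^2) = k + 2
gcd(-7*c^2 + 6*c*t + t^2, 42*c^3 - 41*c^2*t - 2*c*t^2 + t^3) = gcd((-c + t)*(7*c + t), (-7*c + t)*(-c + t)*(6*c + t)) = -c + t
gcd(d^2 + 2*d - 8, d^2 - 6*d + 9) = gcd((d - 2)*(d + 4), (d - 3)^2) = 1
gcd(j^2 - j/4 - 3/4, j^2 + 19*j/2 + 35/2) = 1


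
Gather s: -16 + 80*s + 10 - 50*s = 30*s - 6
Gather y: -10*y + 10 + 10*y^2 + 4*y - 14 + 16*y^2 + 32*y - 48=26*y^2 + 26*y - 52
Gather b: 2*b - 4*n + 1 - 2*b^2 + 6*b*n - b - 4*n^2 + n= -2*b^2 + b*(6*n + 1) - 4*n^2 - 3*n + 1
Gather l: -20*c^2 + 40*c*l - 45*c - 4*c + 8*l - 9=-20*c^2 - 49*c + l*(40*c + 8) - 9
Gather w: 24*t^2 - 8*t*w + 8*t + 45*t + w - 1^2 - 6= 24*t^2 + 53*t + w*(1 - 8*t) - 7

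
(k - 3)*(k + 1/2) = k^2 - 5*k/2 - 3/2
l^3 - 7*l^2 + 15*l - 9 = (l - 3)^2*(l - 1)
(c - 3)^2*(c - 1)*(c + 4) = c^4 - 3*c^3 - 13*c^2 + 51*c - 36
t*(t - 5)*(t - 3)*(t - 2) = t^4 - 10*t^3 + 31*t^2 - 30*t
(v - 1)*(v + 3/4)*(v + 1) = v^3 + 3*v^2/4 - v - 3/4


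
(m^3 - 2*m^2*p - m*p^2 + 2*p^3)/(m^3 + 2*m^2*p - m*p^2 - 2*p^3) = (m - 2*p)/(m + 2*p)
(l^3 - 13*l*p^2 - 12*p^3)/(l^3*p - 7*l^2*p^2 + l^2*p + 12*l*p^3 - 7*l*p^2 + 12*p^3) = (-l^2 - 4*l*p - 3*p^2)/(p*(-l^2 + 3*l*p - l + 3*p))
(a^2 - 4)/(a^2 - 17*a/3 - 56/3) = 3*(4 - a^2)/(-3*a^2 + 17*a + 56)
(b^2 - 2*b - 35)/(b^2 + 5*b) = (b - 7)/b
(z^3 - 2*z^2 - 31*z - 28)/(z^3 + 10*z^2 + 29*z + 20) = (z - 7)/(z + 5)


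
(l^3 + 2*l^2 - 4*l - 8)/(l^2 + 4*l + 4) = l - 2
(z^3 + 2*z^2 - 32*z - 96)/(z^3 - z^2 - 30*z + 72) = (z^3 + 2*z^2 - 32*z - 96)/(z^3 - z^2 - 30*z + 72)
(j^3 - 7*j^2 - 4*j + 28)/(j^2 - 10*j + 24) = (j^3 - 7*j^2 - 4*j + 28)/(j^2 - 10*j + 24)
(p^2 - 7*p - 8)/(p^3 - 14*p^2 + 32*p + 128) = (p + 1)/(p^2 - 6*p - 16)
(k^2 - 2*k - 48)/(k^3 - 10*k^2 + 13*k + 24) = (k + 6)/(k^2 - 2*k - 3)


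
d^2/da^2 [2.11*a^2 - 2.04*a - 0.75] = 4.22000000000000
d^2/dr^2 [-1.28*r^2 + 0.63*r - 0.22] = -2.56000000000000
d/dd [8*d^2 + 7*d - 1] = 16*d + 7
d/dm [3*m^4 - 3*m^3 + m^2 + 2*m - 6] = 12*m^3 - 9*m^2 + 2*m + 2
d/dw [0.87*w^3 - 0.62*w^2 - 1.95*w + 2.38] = 2.61*w^2 - 1.24*w - 1.95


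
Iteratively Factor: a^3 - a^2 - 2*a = (a)*(a^2 - a - 2) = a*(a + 1)*(a - 2)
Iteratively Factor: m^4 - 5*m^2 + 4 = (m - 1)*(m^3 + m^2 - 4*m - 4) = (m - 1)*(m + 2)*(m^2 - m - 2) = (m - 2)*(m - 1)*(m + 2)*(m + 1)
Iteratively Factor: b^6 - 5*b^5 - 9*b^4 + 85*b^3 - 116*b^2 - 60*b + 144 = (b - 2)*(b^5 - 3*b^4 - 15*b^3 + 55*b^2 - 6*b - 72) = (b - 3)*(b - 2)*(b^4 - 15*b^2 + 10*b + 24) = (b - 3)*(b - 2)^2*(b^3 + 2*b^2 - 11*b - 12) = (b - 3)^2*(b - 2)^2*(b^2 + 5*b + 4) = (b - 3)^2*(b - 2)^2*(b + 4)*(b + 1)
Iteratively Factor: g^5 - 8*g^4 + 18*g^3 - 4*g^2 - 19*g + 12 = (g - 1)*(g^4 - 7*g^3 + 11*g^2 + 7*g - 12) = (g - 3)*(g - 1)*(g^3 - 4*g^2 - g + 4) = (g - 3)*(g - 1)^2*(g^2 - 3*g - 4) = (g - 3)*(g - 1)^2*(g + 1)*(g - 4)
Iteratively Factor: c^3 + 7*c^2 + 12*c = (c + 3)*(c^2 + 4*c) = (c + 3)*(c + 4)*(c)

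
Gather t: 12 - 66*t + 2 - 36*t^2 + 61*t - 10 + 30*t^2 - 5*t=-6*t^2 - 10*t + 4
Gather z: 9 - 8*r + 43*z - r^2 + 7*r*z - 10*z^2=-r^2 - 8*r - 10*z^2 + z*(7*r + 43) + 9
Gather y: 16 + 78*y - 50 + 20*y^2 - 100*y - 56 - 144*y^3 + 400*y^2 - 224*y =-144*y^3 + 420*y^2 - 246*y - 90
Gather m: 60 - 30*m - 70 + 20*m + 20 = 10 - 10*m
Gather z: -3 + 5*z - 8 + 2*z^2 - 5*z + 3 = 2*z^2 - 8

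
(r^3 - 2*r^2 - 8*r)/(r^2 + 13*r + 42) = r*(r^2 - 2*r - 8)/(r^2 + 13*r + 42)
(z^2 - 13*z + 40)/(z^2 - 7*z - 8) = (z - 5)/(z + 1)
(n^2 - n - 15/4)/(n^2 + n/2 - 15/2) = (n + 3/2)/(n + 3)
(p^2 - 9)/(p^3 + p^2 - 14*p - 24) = (p - 3)/(p^2 - 2*p - 8)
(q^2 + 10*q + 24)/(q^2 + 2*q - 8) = (q + 6)/(q - 2)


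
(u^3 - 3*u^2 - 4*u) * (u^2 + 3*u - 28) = u^5 - 41*u^3 + 72*u^2 + 112*u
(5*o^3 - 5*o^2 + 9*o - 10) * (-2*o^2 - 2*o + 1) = -10*o^5 - 3*o^3 - 3*o^2 + 29*o - 10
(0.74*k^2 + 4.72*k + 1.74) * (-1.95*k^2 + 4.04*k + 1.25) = -1.443*k^4 - 6.2144*k^3 + 16.6008*k^2 + 12.9296*k + 2.175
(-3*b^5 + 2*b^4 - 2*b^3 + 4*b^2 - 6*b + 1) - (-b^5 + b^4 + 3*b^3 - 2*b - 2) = -2*b^5 + b^4 - 5*b^3 + 4*b^2 - 4*b + 3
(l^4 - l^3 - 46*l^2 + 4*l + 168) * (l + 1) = l^5 - 47*l^3 - 42*l^2 + 172*l + 168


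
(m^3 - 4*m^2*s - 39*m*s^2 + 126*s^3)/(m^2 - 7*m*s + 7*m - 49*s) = (m^2 + 3*m*s - 18*s^2)/(m + 7)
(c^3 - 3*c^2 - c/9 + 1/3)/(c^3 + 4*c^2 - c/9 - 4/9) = (c - 3)/(c + 4)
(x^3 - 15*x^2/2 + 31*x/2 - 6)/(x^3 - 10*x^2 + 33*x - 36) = (x - 1/2)/(x - 3)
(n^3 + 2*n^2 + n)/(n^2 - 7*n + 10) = n*(n^2 + 2*n + 1)/(n^2 - 7*n + 10)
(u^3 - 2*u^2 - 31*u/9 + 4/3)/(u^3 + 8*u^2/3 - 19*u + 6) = (u + 4/3)/(u + 6)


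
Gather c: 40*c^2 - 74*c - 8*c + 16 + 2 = 40*c^2 - 82*c + 18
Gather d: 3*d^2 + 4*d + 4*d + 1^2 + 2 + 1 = 3*d^2 + 8*d + 4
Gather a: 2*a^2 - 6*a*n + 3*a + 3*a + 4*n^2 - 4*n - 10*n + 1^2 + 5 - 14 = 2*a^2 + a*(6 - 6*n) + 4*n^2 - 14*n - 8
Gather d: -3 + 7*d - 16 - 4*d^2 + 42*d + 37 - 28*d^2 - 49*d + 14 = 32 - 32*d^2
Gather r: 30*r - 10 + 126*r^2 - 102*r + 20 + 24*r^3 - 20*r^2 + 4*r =24*r^3 + 106*r^2 - 68*r + 10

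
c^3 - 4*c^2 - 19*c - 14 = (c - 7)*(c + 1)*(c + 2)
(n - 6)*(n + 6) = n^2 - 36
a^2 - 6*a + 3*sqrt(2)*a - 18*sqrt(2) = (a - 6)*(a + 3*sqrt(2))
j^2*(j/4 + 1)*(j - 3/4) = j^4/4 + 13*j^3/16 - 3*j^2/4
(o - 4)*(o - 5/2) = o^2 - 13*o/2 + 10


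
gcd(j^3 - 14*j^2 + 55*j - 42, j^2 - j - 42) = j - 7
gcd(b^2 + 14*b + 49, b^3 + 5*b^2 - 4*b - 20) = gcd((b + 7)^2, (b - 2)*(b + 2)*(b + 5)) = 1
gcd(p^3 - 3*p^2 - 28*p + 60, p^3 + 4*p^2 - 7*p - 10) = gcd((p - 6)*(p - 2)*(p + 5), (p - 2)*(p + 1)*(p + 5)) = p^2 + 3*p - 10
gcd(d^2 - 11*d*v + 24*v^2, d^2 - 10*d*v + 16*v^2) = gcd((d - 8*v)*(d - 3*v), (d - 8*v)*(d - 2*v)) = -d + 8*v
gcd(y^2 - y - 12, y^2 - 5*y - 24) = y + 3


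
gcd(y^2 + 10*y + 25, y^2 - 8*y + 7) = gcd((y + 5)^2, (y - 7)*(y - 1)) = 1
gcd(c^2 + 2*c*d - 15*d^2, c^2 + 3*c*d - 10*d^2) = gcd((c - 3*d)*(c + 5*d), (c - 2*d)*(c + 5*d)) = c + 5*d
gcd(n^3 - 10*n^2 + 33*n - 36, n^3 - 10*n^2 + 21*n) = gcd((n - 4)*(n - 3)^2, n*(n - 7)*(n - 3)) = n - 3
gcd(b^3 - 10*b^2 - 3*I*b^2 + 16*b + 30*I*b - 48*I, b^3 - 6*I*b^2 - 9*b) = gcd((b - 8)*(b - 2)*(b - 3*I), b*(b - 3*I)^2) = b - 3*I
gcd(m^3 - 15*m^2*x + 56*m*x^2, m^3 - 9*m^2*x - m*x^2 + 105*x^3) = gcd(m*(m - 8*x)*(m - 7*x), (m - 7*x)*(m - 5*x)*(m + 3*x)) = -m + 7*x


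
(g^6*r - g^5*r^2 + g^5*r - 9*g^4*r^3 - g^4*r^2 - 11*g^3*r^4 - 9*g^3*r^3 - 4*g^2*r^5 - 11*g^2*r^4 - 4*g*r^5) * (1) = g^6*r - g^5*r^2 + g^5*r - 9*g^4*r^3 - g^4*r^2 - 11*g^3*r^4 - 9*g^3*r^3 - 4*g^2*r^5 - 11*g^2*r^4 - 4*g*r^5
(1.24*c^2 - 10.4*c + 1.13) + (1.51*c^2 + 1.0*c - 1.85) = 2.75*c^2 - 9.4*c - 0.72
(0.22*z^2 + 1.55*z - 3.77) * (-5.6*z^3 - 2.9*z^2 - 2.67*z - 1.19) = -1.232*z^5 - 9.318*z^4 + 16.0296*z^3 + 6.5327*z^2 + 8.2214*z + 4.4863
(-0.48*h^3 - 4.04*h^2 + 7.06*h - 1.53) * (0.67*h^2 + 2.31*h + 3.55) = -0.3216*h^5 - 3.8156*h^4 - 6.3062*h^3 + 0.9415*h^2 + 21.5287*h - 5.4315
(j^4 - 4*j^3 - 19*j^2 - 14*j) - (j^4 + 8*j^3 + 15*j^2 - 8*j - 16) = -12*j^3 - 34*j^2 - 6*j + 16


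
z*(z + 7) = z^2 + 7*z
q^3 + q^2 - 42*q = q*(q - 6)*(q + 7)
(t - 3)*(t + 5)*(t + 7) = t^3 + 9*t^2 - t - 105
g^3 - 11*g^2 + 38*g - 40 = (g - 5)*(g - 4)*(g - 2)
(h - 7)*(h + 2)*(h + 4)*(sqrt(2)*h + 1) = sqrt(2)*h^4 - sqrt(2)*h^3 + h^3 - 34*sqrt(2)*h^2 - h^2 - 56*sqrt(2)*h - 34*h - 56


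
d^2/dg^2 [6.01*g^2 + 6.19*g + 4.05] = 12.0200000000000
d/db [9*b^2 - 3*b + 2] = 18*b - 3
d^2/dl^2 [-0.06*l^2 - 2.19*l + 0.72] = -0.120000000000000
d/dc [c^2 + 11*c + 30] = 2*c + 11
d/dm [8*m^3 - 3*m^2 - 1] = 6*m*(4*m - 1)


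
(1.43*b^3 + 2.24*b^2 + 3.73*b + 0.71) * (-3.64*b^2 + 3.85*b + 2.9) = -5.2052*b^5 - 2.6481*b^4 - 0.8062*b^3 + 18.2721*b^2 + 13.5505*b + 2.059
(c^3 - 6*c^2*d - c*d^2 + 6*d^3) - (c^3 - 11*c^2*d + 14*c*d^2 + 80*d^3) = 5*c^2*d - 15*c*d^2 - 74*d^3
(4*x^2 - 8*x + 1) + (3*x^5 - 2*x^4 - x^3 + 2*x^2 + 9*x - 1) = 3*x^5 - 2*x^4 - x^3 + 6*x^2 + x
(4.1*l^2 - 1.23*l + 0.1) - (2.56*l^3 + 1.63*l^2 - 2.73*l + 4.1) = -2.56*l^3 + 2.47*l^2 + 1.5*l - 4.0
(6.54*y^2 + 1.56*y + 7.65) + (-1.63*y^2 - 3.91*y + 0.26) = 4.91*y^2 - 2.35*y + 7.91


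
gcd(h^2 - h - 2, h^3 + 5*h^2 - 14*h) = h - 2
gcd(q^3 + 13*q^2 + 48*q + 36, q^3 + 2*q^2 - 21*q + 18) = q + 6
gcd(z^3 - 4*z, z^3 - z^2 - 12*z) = z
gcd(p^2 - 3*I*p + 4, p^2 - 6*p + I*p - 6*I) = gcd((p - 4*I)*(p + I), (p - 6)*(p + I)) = p + I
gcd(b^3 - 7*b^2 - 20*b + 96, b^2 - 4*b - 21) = 1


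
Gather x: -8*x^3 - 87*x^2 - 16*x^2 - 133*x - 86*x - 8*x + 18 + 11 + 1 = -8*x^3 - 103*x^2 - 227*x + 30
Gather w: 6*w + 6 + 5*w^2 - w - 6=5*w^2 + 5*w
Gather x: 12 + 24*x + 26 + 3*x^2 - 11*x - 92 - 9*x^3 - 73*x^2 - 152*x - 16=-9*x^3 - 70*x^2 - 139*x - 70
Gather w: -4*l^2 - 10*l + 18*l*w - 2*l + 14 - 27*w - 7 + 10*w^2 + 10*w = -4*l^2 - 12*l + 10*w^2 + w*(18*l - 17) + 7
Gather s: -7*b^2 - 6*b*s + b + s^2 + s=-7*b^2 + b + s^2 + s*(1 - 6*b)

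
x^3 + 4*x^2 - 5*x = x*(x - 1)*(x + 5)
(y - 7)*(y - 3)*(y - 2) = y^3 - 12*y^2 + 41*y - 42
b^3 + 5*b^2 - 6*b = b*(b - 1)*(b + 6)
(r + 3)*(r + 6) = r^2 + 9*r + 18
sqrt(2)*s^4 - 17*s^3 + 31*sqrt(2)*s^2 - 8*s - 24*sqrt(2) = (s - 6*sqrt(2))*(s - 2*sqrt(2))*(s - sqrt(2))*(sqrt(2)*s + 1)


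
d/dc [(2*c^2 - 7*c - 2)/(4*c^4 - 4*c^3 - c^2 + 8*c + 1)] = (-16*c^5 + 92*c^4 - 24*c^3 - 15*c^2 + 9)/(16*c^8 - 32*c^7 + 8*c^6 + 72*c^5 - 55*c^4 - 24*c^3 + 62*c^2 + 16*c + 1)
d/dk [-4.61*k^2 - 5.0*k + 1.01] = -9.22*k - 5.0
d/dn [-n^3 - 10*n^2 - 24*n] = -3*n^2 - 20*n - 24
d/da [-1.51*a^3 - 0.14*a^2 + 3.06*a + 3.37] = -4.53*a^2 - 0.28*a + 3.06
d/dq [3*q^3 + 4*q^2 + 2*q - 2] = 9*q^2 + 8*q + 2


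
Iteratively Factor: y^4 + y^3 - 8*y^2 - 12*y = (y + 2)*(y^3 - y^2 - 6*y) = (y + 2)^2*(y^2 - 3*y) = y*(y + 2)^2*(y - 3)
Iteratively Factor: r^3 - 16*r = (r)*(r^2 - 16) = r*(r - 4)*(r + 4)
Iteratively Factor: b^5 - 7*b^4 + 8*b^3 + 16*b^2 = (b)*(b^4 - 7*b^3 + 8*b^2 + 16*b) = b^2*(b^3 - 7*b^2 + 8*b + 16) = b^2*(b - 4)*(b^2 - 3*b - 4) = b^2*(b - 4)*(b + 1)*(b - 4)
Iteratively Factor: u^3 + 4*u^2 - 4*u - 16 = (u + 2)*(u^2 + 2*u - 8) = (u - 2)*(u + 2)*(u + 4)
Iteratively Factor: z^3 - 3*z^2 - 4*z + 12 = (z - 2)*(z^2 - z - 6) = (z - 2)*(z + 2)*(z - 3)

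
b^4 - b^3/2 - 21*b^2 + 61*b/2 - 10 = (b - 4)*(b - 1)*(b - 1/2)*(b + 5)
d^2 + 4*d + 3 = (d + 1)*(d + 3)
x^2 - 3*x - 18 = (x - 6)*(x + 3)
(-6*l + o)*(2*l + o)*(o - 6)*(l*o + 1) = -12*l^3*o^2 + 72*l^3*o - 4*l^2*o^3 + 24*l^2*o^2 - 12*l^2*o + 72*l^2 + l*o^4 - 6*l*o^3 - 4*l*o^2 + 24*l*o + o^3 - 6*o^2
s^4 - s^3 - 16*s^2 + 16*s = s*(s - 4)*(s - 1)*(s + 4)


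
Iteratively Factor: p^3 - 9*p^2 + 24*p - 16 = (p - 1)*(p^2 - 8*p + 16) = (p - 4)*(p - 1)*(p - 4)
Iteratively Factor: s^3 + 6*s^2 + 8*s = (s)*(s^2 + 6*s + 8) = s*(s + 4)*(s + 2)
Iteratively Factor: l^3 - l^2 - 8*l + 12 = (l - 2)*(l^2 + l - 6) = (l - 2)*(l + 3)*(l - 2)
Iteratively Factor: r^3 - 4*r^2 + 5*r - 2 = (r - 2)*(r^2 - 2*r + 1) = (r - 2)*(r - 1)*(r - 1)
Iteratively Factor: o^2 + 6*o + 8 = (o + 4)*(o + 2)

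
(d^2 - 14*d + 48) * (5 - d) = -d^3 + 19*d^2 - 118*d + 240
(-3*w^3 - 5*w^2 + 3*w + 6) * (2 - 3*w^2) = 9*w^5 + 15*w^4 - 15*w^3 - 28*w^2 + 6*w + 12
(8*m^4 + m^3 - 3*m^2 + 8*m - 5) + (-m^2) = 8*m^4 + m^3 - 4*m^2 + 8*m - 5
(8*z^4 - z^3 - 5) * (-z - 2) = -8*z^5 - 15*z^4 + 2*z^3 + 5*z + 10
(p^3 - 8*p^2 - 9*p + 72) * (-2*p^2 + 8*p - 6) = -2*p^5 + 24*p^4 - 52*p^3 - 168*p^2 + 630*p - 432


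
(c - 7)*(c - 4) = c^2 - 11*c + 28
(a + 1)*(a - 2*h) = a^2 - 2*a*h + a - 2*h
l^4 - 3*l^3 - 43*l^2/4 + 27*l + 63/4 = (l - 7/2)*(l - 3)*(l + 1/2)*(l + 3)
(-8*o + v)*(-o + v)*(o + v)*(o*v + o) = 8*o^4*v + 8*o^4 - o^3*v^2 - o^3*v - 8*o^2*v^3 - 8*o^2*v^2 + o*v^4 + o*v^3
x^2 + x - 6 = (x - 2)*(x + 3)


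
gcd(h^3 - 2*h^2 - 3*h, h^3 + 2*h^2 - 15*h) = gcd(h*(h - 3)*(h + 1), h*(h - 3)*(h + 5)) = h^2 - 3*h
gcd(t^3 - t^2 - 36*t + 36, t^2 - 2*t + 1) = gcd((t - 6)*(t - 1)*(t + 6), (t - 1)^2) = t - 1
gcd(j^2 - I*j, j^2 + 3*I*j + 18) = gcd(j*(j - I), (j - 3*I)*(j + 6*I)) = 1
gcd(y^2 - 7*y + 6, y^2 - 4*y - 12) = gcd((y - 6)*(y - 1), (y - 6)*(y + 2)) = y - 6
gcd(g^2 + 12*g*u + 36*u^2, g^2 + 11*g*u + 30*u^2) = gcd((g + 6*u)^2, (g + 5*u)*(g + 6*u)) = g + 6*u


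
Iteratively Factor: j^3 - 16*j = (j + 4)*(j^2 - 4*j) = (j - 4)*(j + 4)*(j)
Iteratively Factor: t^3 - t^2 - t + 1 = (t + 1)*(t^2 - 2*t + 1) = (t - 1)*(t + 1)*(t - 1)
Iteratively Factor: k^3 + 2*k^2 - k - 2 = (k + 1)*(k^2 + k - 2) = (k - 1)*(k + 1)*(k + 2)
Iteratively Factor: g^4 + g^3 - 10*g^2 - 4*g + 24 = (g + 3)*(g^3 - 2*g^2 - 4*g + 8) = (g - 2)*(g + 3)*(g^2 - 4) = (g - 2)*(g + 2)*(g + 3)*(g - 2)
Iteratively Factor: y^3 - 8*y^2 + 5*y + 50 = (y + 2)*(y^2 - 10*y + 25) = (y - 5)*(y + 2)*(y - 5)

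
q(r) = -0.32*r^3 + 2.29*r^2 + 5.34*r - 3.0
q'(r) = -0.96*r^2 + 4.58*r + 5.34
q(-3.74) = 25.80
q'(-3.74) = -25.22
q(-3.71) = 25.05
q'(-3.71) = -24.87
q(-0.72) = -5.54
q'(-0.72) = 1.54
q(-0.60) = -5.31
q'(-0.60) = 2.25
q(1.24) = 6.53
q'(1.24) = 9.54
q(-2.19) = -0.35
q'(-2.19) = -9.29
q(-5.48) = 89.17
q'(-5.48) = -48.59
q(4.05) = 34.93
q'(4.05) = 8.14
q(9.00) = -2.73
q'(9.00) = -31.20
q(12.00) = -162.12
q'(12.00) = -77.94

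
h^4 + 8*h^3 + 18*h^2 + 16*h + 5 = (h + 1)^3*(h + 5)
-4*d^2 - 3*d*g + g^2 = (-4*d + g)*(d + g)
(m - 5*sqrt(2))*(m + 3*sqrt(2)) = m^2 - 2*sqrt(2)*m - 30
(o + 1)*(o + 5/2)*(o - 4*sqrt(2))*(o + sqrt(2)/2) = o^4 - 7*sqrt(2)*o^3/2 + 7*o^3/2 - 49*sqrt(2)*o^2/4 - 3*o^2/2 - 14*o - 35*sqrt(2)*o/4 - 10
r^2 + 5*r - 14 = (r - 2)*(r + 7)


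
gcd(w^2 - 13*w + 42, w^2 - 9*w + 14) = w - 7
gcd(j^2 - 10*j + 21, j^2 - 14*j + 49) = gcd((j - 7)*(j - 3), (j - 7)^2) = j - 7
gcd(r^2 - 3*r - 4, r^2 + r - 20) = r - 4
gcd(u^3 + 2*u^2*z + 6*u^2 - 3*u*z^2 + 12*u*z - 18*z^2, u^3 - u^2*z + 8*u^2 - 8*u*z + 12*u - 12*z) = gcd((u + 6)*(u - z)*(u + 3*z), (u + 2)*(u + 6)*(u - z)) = -u^2 + u*z - 6*u + 6*z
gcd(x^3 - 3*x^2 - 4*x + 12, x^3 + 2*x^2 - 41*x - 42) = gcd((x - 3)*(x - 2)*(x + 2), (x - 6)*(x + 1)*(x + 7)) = 1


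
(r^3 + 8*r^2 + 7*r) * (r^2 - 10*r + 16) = r^5 - 2*r^4 - 57*r^3 + 58*r^2 + 112*r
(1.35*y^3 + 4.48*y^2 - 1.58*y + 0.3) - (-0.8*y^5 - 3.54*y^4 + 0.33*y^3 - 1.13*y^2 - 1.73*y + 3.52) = 0.8*y^5 + 3.54*y^4 + 1.02*y^3 + 5.61*y^2 + 0.15*y - 3.22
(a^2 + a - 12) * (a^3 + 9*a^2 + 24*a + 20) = a^5 + 10*a^4 + 21*a^3 - 64*a^2 - 268*a - 240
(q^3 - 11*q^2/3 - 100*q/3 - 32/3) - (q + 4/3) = q^3 - 11*q^2/3 - 103*q/3 - 12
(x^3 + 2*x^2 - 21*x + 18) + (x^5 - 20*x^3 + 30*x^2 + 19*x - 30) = x^5 - 19*x^3 + 32*x^2 - 2*x - 12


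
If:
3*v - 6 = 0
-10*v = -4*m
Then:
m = 5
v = 2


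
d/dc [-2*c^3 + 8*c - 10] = 8 - 6*c^2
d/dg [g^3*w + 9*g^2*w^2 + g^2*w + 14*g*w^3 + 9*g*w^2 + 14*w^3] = w*(3*g^2 + 18*g*w + 2*g + 14*w^2 + 9*w)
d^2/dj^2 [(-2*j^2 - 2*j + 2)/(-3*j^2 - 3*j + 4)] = 4*(9*j^2 + 9*j + 7)/(27*j^6 + 81*j^5 - 27*j^4 - 189*j^3 + 36*j^2 + 144*j - 64)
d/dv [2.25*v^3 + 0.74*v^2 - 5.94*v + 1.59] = 6.75*v^2 + 1.48*v - 5.94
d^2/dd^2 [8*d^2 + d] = 16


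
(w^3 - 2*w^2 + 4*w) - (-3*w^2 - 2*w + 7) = w^3 + w^2 + 6*w - 7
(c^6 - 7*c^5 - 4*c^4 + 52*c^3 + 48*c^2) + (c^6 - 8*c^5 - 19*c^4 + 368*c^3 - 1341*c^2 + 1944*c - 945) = 2*c^6 - 15*c^5 - 23*c^4 + 420*c^3 - 1293*c^2 + 1944*c - 945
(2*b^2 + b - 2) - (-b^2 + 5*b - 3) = 3*b^2 - 4*b + 1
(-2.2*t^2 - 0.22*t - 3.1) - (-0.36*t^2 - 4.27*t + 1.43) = -1.84*t^2 + 4.05*t - 4.53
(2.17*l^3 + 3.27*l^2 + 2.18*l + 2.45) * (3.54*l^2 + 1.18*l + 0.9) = 7.6818*l^5 + 14.1364*l^4 + 13.5288*l^3 + 14.1884*l^2 + 4.853*l + 2.205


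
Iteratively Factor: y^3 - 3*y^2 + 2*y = (y - 2)*(y^2 - y) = y*(y - 2)*(y - 1)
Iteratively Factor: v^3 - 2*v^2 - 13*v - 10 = (v + 1)*(v^2 - 3*v - 10) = (v + 1)*(v + 2)*(v - 5)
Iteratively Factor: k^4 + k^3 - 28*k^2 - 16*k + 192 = (k - 3)*(k^3 + 4*k^2 - 16*k - 64) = (k - 4)*(k - 3)*(k^2 + 8*k + 16) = (k - 4)*(k - 3)*(k + 4)*(k + 4)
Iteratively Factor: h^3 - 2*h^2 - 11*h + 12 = (h - 4)*(h^2 + 2*h - 3) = (h - 4)*(h - 1)*(h + 3)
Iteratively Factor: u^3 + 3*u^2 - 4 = (u - 1)*(u^2 + 4*u + 4) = (u - 1)*(u + 2)*(u + 2)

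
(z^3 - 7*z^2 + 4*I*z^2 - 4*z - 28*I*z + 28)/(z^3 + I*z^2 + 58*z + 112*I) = (z^2 + z*(-7 + 2*I) - 14*I)/(z^2 - I*z + 56)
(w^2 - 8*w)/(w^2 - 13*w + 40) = w/(w - 5)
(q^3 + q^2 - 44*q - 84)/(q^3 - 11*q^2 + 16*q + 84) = (q + 6)/(q - 6)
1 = 1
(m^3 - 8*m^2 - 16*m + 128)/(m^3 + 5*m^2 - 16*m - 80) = (m - 8)/(m + 5)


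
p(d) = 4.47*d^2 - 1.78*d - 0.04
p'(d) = 8.94*d - 1.78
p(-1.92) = 19.86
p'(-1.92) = -18.94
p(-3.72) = 68.44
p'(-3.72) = -35.04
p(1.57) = 8.18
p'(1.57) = 12.26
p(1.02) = 2.79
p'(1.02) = 7.34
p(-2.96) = 44.39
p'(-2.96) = -28.24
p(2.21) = 17.86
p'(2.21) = 17.98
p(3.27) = 41.94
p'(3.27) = 27.45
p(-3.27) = 53.58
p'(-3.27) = -31.01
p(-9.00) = 378.05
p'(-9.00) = -82.24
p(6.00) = 150.20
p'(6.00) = 51.86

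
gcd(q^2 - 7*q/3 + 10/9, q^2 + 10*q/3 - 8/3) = q - 2/3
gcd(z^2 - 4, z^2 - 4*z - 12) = z + 2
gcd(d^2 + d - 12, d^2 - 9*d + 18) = d - 3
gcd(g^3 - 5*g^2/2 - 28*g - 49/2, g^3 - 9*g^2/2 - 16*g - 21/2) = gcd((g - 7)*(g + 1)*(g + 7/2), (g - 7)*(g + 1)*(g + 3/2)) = g^2 - 6*g - 7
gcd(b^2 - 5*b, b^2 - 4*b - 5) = b - 5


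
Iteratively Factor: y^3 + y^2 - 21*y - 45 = (y - 5)*(y^2 + 6*y + 9) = (y - 5)*(y + 3)*(y + 3)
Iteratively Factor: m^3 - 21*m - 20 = (m + 1)*(m^2 - m - 20) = (m - 5)*(m + 1)*(m + 4)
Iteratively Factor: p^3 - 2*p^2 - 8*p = (p)*(p^2 - 2*p - 8) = p*(p + 2)*(p - 4)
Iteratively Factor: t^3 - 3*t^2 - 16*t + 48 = (t + 4)*(t^2 - 7*t + 12) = (t - 3)*(t + 4)*(t - 4)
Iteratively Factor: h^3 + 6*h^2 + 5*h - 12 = (h + 4)*(h^2 + 2*h - 3) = (h + 3)*(h + 4)*(h - 1)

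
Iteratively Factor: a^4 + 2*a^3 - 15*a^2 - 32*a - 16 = (a + 1)*(a^3 + a^2 - 16*a - 16) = (a + 1)*(a + 4)*(a^2 - 3*a - 4) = (a + 1)^2*(a + 4)*(a - 4)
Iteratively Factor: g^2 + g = (g + 1)*(g)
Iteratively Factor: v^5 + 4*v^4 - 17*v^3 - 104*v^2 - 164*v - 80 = (v - 5)*(v^4 + 9*v^3 + 28*v^2 + 36*v + 16) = (v - 5)*(v + 2)*(v^3 + 7*v^2 + 14*v + 8) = (v - 5)*(v + 2)*(v + 4)*(v^2 + 3*v + 2) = (v - 5)*(v + 1)*(v + 2)*(v + 4)*(v + 2)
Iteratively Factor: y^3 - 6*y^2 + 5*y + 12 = (y + 1)*(y^2 - 7*y + 12) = (y - 4)*(y + 1)*(y - 3)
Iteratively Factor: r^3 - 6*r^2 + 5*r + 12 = (r - 3)*(r^2 - 3*r - 4) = (r - 4)*(r - 3)*(r + 1)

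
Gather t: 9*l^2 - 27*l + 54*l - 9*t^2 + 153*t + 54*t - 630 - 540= 9*l^2 + 27*l - 9*t^2 + 207*t - 1170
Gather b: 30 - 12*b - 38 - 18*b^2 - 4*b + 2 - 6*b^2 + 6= -24*b^2 - 16*b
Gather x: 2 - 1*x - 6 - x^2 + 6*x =-x^2 + 5*x - 4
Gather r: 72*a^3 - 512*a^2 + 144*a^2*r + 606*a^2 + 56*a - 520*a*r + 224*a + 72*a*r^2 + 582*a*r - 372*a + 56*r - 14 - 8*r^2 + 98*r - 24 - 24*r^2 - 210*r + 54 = 72*a^3 + 94*a^2 - 92*a + r^2*(72*a - 32) + r*(144*a^2 + 62*a - 56) + 16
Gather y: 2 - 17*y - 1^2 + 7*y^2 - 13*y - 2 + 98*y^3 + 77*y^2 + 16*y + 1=98*y^3 + 84*y^2 - 14*y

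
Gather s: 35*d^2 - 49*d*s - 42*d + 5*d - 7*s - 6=35*d^2 - 37*d + s*(-49*d - 7) - 6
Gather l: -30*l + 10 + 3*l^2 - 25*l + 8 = 3*l^2 - 55*l + 18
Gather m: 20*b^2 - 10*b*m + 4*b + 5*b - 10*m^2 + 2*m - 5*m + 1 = 20*b^2 + 9*b - 10*m^2 + m*(-10*b - 3) + 1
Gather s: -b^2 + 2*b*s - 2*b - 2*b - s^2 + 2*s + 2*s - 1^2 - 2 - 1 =-b^2 - 4*b - s^2 + s*(2*b + 4) - 4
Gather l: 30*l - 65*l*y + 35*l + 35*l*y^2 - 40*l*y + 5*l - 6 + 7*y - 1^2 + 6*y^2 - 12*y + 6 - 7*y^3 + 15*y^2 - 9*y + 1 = l*(35*y^2 - 105*y + 70) - 7*y^3 + 21*y^2 - 14*y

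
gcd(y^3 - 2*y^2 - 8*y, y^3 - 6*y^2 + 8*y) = y^2 - 4*y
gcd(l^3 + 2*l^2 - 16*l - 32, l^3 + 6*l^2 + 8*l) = l^2 + 6*l + 8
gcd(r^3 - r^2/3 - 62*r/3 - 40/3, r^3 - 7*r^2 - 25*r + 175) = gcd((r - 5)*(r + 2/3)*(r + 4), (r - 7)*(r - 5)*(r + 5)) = r - 5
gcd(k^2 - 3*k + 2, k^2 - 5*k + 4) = k - 1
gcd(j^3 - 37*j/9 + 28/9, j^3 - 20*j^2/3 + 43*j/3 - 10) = 1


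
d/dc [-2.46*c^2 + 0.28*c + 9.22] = 0.28 - 4.92*c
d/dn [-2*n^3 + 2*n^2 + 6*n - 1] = -6*n^2 + 4*n + 6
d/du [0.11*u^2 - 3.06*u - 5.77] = 0.22*u - 3.06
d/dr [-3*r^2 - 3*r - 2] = -6*r - 3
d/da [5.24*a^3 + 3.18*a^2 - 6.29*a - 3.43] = 15.72*a^2 + 6.36*a - 6.29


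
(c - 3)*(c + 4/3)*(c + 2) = c^3 + c^2/3 - 22*c/3 - 8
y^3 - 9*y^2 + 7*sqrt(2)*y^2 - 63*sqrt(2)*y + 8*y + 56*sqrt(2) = (y - 8)*(y - 1)*(y + 7*sqrt(2))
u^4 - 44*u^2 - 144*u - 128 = (u - 8)*(u + 2)^2*(u + 4)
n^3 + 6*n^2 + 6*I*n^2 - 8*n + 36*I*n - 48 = (n + 6)*(n + 2*I)*(n + 4*I)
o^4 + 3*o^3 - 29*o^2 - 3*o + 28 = (o - 4)*(o - 1)*(o + 1)*(o + 7)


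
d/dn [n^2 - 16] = 2*n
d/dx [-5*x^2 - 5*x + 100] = -10*x - 5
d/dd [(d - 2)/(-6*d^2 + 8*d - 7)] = 3*(2*d^2 - 8*d + 3)/(36*d^4 - 96*d^3 + 148*d^2 - 112*d + 49)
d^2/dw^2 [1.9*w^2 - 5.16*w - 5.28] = 3.80000000000000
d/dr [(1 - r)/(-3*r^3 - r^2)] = 2*(-3*r^2 + 4*r + 1)/(r^3*(9*r^2 + 6*r + 1))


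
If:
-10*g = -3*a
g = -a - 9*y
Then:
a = -90*y/13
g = -27*y/13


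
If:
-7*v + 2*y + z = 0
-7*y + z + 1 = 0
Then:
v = 9*z/49 + 2/49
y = z/7 + 1/7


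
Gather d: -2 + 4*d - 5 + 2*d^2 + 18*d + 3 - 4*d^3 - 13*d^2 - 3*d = -4*d^3 - 11*d^2 + 19*d - 4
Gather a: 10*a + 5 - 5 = 10*a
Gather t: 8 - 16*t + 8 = 16 - 16*t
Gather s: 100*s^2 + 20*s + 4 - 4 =100*s^2 + 20*s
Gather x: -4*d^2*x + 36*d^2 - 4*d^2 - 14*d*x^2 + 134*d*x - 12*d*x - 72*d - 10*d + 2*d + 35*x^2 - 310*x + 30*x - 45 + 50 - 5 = 32*d^2 - 80*d + x^2*(35 - 14*d) + x*(-4*d^2 + 122*d - 280)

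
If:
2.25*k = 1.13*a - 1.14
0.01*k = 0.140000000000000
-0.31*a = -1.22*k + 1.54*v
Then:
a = 28.88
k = 14.00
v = 5.28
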